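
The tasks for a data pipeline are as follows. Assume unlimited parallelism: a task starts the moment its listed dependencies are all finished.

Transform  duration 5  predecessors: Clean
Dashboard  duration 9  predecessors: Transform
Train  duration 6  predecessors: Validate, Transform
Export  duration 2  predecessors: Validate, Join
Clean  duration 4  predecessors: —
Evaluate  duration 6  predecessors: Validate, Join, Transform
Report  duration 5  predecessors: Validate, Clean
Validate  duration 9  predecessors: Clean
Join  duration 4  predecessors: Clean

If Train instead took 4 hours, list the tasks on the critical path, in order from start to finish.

Actual critical path: Clean→Validate→Train = 4+9+6 = 19 ⇒ 19 hours.
Train is on the critical path; changing it to 4 makes that path 17 hours.
The binding chain switches to Clean→Validate→Evaluate = 4+9+6 = 19; finish 19 hours.

Clean, Validate, Evaluate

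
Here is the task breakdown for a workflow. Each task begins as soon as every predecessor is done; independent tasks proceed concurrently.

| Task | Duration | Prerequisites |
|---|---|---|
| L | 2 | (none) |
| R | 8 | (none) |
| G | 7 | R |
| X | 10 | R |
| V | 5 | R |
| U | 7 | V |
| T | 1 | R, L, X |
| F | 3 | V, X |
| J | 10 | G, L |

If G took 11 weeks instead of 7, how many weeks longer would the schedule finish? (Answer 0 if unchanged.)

Actual critical path: R→G→J = 8+7+10 = 25 ⇒ 25 weeks.
Since G is critical, the +4 change carries straight to that chain (now 29 weeks).
The critical path is still R→G→J; finish is now 29 weeks.
Change in finish: 29 − 25 = +4 weeks.

4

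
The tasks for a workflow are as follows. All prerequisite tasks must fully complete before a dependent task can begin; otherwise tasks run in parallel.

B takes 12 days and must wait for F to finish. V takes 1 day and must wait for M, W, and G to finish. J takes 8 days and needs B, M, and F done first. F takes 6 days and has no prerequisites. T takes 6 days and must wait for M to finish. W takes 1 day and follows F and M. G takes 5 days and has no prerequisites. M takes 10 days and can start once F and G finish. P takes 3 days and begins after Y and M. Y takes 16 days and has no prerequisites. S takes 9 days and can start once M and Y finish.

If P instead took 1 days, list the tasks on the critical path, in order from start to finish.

F, B, J

Actual critical path: F→B→J = 6+12+8 = 26 ⇒ 26 days.
The longest path through P is only 19 days, so P has float 7.
That remains the longest chain; total 26 days.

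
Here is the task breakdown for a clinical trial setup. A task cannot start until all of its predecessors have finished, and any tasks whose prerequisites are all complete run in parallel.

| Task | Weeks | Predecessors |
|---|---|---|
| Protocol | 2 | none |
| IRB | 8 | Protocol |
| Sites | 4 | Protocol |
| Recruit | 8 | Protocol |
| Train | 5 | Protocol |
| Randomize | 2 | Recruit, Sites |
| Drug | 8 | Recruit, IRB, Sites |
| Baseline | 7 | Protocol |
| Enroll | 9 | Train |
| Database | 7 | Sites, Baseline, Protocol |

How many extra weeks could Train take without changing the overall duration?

Critical path: Protocol→IRB→Drug = 2+8+8 = 18, so the finish is 18 weeks.
Train finishes as early as 7 and must finish by 9.
So Train can slip 9 − 7 = 2 weeks.

2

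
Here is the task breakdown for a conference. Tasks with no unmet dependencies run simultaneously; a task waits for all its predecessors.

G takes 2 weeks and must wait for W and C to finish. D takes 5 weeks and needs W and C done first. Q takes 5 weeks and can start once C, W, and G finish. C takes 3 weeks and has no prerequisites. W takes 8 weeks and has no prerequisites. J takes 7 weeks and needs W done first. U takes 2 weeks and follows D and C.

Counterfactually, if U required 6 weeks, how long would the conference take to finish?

19

Actual critical path: W→D→U = 8+5+2 = 15 ⇒ 15 weeks.
Since U is critical, the +4 change carries straight to that chain (now 19 weeks).
The critical path is still W→D→U; finish is now 19 weeks.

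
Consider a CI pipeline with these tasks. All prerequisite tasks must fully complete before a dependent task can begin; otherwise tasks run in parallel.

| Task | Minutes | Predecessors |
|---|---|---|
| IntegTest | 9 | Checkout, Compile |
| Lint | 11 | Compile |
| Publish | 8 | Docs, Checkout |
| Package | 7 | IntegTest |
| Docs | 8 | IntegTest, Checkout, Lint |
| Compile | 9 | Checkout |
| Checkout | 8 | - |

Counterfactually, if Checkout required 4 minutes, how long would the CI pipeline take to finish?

40

Actual critical path: Checkout→Compile→Lint→Docs→Publish = 8+9+11+8+8 = 44 ⇒ 44 minutes.
Checkout is on the critical path; changing it to 4 makes that path 40 minutes.
No other chain overtakes it, so the finish is 40 minutes.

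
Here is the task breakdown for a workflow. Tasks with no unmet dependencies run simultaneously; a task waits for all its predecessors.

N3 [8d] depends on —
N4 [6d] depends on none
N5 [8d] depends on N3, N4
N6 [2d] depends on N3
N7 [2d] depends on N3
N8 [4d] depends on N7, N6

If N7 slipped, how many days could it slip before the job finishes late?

2

Critical path: N3→N5 = 8+8 = 16, so the finish is 16 days.
N7 finishes as early as 10 and must finish by 12.
Float = 16 − 14 = 2.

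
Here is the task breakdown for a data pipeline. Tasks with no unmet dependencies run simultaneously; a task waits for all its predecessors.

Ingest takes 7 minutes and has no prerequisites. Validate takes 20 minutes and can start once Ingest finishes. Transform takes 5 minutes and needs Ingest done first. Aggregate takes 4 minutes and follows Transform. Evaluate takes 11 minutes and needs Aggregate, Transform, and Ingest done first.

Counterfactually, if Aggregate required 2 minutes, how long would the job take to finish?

The binding path is Ingest→Transform→Aggregate→Evaluate = 7+5+4+11 = 27; finish at 27 minutes.
Since Aggregate is critical, the -2 change carries straight to that chain (now 25 minutes).
The binding chain switches to Ingest→Validate = 7+20 = 27; finish 27 minutes.

27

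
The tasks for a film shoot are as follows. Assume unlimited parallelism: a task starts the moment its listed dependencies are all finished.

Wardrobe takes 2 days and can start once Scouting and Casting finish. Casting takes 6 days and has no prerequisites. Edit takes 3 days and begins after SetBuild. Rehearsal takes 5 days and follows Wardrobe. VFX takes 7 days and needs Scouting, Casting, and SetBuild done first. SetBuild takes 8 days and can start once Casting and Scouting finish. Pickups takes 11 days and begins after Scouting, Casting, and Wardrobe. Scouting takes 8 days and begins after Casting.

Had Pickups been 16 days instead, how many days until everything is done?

Baseline: Casting→Scouting→SetBuild→VFX = 6+8+8+7 = 29 → 29 days.
The longest path through Pickups is only 27 days, so Pickups has float 2.
Now Casting→Scouting→Wardrobe→Pickups = 6+8+2+16 = 32 is longest, so the finish becomes 32 days.

32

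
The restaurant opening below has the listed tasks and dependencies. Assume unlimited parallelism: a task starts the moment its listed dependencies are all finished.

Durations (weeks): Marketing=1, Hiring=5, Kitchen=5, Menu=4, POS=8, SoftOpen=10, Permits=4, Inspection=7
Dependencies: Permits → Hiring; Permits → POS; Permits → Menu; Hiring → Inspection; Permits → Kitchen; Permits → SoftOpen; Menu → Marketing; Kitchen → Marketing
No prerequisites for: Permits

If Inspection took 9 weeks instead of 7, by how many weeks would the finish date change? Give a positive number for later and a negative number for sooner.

2

As given, the longest chain is Permits→Hiring→Inspection = 4+5+7 = 16, so the finish is 16 weeks.
Inspection lies on that path, so at 9 weeks the path becomes 18 weeks.
No other chain overtakes it, so the finish is 18 weeks.
Change in finish: 18 − 16 = +2 weeks.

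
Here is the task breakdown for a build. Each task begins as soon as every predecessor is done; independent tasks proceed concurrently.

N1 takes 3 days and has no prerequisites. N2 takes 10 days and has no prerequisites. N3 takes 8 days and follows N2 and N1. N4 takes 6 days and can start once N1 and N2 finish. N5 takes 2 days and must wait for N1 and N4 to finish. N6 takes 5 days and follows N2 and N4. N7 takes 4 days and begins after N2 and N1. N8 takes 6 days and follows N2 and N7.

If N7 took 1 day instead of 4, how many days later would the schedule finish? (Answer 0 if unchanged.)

0

The binding path is N2→N4→N6 = 10+6+5 = 21; finish at 21 days.
The longest path through N7 is only 20 days, so N7 has float 1.
The critical path is still N2→N4→N6; finish is now 21 days.
Change in finish: 21 − 21 = +0 days.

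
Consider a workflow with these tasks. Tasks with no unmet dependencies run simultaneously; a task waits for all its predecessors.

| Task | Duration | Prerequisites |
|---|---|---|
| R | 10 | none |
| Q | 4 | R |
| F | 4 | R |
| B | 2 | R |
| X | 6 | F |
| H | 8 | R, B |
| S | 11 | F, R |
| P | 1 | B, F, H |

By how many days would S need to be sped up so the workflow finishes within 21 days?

4

Current finish: 25 days; target: 21.
S is on every critical path, so each day cut from S cuts the finish by one (this holds down to a finish of 21).
Need 25 − 21 = 4 days off S → S becomes 7 days, finish becomes 21.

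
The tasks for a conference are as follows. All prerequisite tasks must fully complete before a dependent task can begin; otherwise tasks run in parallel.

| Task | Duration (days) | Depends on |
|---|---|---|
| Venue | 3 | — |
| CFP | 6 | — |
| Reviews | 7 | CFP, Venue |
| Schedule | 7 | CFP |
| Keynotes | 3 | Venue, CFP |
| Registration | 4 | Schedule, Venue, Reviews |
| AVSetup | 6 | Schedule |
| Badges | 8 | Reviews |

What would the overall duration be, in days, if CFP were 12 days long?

As given, the longest chain is CFP→Reviews→Badges = 6+7+8 = 21, so the finish is 21 days.
CFP lies on that path, so at 12 days the path becomes 27 days.
No other chain overtakes it, so the finish is 27 days.

27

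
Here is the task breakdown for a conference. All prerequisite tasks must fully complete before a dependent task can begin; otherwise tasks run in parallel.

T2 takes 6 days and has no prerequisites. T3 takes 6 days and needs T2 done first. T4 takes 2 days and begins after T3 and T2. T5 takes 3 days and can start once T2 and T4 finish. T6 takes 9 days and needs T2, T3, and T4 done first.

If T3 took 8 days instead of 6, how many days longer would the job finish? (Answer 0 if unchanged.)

2

The binding path is T2→T3→T4→T6 = 6+6+2+9 = 23; finish at 23 days.
T3 lies on that path, so at 8 days the path becomes 25 days.
That remains the longest chain; total 25 days.
Change in finish: 25 − 23 = +2 days.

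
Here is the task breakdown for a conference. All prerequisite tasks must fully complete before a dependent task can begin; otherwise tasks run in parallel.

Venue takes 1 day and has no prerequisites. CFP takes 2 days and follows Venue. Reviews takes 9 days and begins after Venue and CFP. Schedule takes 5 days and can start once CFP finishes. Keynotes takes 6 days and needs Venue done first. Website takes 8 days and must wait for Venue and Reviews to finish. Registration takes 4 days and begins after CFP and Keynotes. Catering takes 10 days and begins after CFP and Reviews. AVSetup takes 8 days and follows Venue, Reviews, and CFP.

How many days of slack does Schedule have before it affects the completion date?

14

Critical path: Venue→CFP→Reviews→Catering = 1+2+9+10 = 22, so the finish is 22 days.
Schedule finishes as early as 8 and must finish by 22.
Float = 22 − 8 = 14.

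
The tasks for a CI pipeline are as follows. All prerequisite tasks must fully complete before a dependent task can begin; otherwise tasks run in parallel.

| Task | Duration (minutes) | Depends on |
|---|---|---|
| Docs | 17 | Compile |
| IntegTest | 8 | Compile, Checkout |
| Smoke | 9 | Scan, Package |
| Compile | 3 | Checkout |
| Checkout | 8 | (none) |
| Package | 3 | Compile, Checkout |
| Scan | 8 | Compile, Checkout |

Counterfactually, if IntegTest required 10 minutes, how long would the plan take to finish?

28

Actual critical path: Checkout→Compile→Docs = 8+3+17 = 28 ⇒ 28 minutes.
IntegTest has 9 minutes of float (longest path through it is 19).
The critical path is still Checkout→Compile→Docs; finish is now 28 minutes.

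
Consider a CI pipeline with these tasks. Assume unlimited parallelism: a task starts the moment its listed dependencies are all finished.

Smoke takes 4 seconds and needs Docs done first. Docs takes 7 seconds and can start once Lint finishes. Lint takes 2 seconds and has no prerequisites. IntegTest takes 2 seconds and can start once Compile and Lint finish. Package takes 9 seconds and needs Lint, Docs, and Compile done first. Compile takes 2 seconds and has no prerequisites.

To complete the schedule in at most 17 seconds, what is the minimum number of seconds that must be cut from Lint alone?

1

Current finish: 18 seconds; target: 17.
Lint is on every critical path, so each second cut from Lint cuts the finish by one (this holds down to a finish of 17).
Need 18 − 17 = 1 second off Lint → Lint becomes 1 second, finish becomes 17.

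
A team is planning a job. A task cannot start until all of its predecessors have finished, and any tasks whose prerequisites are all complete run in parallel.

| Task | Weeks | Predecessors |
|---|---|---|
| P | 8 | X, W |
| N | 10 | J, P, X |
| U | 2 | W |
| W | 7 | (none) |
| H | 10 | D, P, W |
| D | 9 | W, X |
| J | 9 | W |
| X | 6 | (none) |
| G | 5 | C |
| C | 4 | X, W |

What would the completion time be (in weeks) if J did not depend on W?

26

Before: longest chain W→D→H = 7+9+10 = 26, finish 26.
Without W→J, J's earliest start moves from 7 to 0.
New critical path: W→D→H = 7+9+10 = 26 ⇒ 26 weeks.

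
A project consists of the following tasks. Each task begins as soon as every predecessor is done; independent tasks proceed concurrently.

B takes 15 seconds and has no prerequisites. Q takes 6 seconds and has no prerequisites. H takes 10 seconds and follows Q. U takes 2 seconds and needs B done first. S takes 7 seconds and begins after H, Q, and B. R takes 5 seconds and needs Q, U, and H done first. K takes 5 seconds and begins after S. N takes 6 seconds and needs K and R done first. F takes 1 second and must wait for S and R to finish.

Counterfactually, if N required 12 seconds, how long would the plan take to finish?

The binding path is Q→H→S→K→N = 6+10+7+5+6 = 34; finish at 34 seconds.
N is on the critical path; changing it to 12 makes that path 40 seconds.
The critical path is still Q→H→S→K→N; finish is now 40 seconds.

40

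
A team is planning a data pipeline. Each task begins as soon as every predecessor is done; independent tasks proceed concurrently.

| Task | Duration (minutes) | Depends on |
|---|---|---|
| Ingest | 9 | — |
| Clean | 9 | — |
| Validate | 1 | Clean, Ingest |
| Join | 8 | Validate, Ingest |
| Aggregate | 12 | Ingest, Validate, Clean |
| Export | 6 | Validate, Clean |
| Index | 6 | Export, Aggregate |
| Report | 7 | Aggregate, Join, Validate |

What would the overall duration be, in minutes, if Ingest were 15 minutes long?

35

The binding path is Ingest→Validate→Aggregate→Report = 9+1+12+7 = 29; finish at 29 minutes.
Ingest lies on that path, so at 15 minutes the path becomes 35 minutes.
That remains the longest chain; total 35 minutes.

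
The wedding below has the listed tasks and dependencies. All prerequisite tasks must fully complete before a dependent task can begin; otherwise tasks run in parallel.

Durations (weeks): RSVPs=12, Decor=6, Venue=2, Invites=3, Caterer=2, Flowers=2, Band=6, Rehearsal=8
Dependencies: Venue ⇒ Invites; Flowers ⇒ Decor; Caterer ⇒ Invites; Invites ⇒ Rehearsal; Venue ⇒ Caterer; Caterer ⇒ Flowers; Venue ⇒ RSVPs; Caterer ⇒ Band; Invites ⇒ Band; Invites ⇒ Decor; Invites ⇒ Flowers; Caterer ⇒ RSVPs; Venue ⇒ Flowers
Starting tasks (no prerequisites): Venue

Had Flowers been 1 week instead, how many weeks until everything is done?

As given, the longest chain is Venue→Caterer→RSVPs = 2+2+12 = 16, so the finish is 16 weeks.
The longest path through Flowers is only 15 weeks, so Flowers has float 1.
No other chain overtakes it, so the finish is 16 weeks.

16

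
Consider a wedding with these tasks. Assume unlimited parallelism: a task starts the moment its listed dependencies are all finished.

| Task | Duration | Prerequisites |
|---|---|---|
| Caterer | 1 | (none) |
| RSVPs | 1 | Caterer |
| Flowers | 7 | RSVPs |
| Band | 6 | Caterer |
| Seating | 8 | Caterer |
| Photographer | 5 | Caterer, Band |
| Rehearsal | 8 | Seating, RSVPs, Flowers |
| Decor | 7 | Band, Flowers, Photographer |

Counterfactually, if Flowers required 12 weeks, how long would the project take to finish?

22

As given, the longest chain is Caterer→Band→Photographer→Decor = 1+6+5+7 = 19, so the finish is 19 weeks.
Flowers is off the critical path — its longest chain is 17 weeks, giving 2 of slack.
The binding chain switches to Caterer→RSVPs→Flowers→Rehearsal = 1+1+12+8 = 22; finish 22 weeks.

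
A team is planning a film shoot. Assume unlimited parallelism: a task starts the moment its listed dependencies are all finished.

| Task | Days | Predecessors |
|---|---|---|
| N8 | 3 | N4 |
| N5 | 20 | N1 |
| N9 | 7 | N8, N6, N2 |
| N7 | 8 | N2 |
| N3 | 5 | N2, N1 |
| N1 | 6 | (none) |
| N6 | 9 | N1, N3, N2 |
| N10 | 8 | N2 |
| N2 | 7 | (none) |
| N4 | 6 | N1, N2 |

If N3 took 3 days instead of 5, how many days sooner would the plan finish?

2

Actual critical path: N2→N3→N6→N9 = 7+5+9+7 = 28 ⇒ 28 days.
N3 lies on that path, so at 3 days the path becomes 26 days.
New critical path: N1→N5 = 6+20 = 26 ⇒ 26 days.
Change in finish: 26 − 28 = -2 days.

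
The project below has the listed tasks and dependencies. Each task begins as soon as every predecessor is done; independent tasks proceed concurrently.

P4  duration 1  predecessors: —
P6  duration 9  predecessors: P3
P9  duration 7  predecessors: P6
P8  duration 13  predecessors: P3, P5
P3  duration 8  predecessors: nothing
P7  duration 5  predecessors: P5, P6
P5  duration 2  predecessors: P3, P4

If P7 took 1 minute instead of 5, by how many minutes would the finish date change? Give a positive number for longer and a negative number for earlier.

As given, the longest chain is P3→P6→P9 = 8+9+7 = 24, so the finish is 24 minutes.
P7 has 2 minutes of float (longest path through it is 22).
That remains the longest chain; total 24 minutes.
Change in finish: 24 − 24 = +0 minutes.

0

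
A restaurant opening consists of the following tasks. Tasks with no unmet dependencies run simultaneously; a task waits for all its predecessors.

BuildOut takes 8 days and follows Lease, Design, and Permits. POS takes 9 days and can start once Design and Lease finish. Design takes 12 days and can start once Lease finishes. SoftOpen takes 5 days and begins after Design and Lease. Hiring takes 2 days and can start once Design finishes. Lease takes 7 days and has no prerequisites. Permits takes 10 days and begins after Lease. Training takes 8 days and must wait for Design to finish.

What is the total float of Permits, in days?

Critical path: Lease→Design→POS = 7+12+9 = 28, so the finish is 28 days.
The longest chain containing Permits totals 25 days.
So Permits can slip 20 − 17 = 3 days.

3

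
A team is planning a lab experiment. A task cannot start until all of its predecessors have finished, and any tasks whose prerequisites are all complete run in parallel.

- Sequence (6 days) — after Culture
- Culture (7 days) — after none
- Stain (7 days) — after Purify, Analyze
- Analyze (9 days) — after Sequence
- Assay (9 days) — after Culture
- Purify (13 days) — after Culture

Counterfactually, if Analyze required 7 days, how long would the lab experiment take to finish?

Critical path before the change: Culture→Sequence→Analyze→Stain = 7+6+9+7 = 29 giving 29 days.
Analyze lies on that path, so at 7 days the path becomes 27 days.
No other chain overtakes it, so the finish is 27 days.

27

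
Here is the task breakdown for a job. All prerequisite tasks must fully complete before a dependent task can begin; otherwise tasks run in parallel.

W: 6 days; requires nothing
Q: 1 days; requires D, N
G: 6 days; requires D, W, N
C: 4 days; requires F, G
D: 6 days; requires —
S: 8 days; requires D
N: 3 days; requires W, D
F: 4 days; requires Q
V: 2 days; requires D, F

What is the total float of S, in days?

W→N→G→C = 6+3+6+4 = 19 sets the makespan at 19 days.
S finishes as early as 14 and must finish by 19.
Float = 19 − 14 = 5.

5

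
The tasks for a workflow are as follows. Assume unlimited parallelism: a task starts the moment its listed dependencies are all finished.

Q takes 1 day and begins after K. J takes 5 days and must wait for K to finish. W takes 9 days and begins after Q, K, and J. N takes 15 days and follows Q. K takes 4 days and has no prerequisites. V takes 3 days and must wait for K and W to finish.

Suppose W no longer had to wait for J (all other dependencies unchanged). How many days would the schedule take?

20

With the dependency in place, K→J→W→V = 4+5+9+3 = 21 sets the finish at 21 days.
Without J→W, W's earliest start moves from 9 to 5.
After: K→Q→N = 4+1+15 = 20 → 20 days.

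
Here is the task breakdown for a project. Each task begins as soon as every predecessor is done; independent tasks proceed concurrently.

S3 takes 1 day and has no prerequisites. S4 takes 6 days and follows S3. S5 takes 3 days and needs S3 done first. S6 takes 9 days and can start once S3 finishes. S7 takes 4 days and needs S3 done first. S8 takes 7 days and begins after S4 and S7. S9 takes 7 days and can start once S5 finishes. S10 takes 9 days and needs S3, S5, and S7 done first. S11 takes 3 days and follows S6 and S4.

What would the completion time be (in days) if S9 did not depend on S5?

14

Original critical path: S3→S4→S8 = 1+6+7 = 14 ⇒ 14 days.
Without S5→S9, S9's earliest start moves from 4 to 0.
New critical path: S3→S4→S8 = 1+6+7 = 14 ⇒ 14 days.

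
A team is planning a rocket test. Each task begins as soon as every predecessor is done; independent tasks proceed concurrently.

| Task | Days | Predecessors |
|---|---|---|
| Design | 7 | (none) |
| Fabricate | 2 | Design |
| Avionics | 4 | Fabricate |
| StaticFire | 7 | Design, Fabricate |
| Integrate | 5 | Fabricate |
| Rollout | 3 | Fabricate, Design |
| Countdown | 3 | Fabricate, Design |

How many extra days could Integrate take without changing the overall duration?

Design→Fabricate→StaticFire = 7+2+7 = 16 sets the makespan at 16 days.
The longest chain containing Integrate totals 14 days.
Slack of Integrate = 11 − 9 = 2 days.

2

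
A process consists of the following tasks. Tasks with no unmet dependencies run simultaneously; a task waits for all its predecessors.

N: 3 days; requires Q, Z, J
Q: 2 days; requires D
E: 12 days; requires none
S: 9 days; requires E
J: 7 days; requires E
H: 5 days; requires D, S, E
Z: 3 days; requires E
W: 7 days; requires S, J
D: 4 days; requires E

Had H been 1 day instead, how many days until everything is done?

28

Actual critical path: E→S→W = 12+9+7 = 28 ⇒ 28 days.
H is off the critical path — its longest chain is 26 days, giving 2 of slack.
The critical path is still E→S→W; finish is now 28 days.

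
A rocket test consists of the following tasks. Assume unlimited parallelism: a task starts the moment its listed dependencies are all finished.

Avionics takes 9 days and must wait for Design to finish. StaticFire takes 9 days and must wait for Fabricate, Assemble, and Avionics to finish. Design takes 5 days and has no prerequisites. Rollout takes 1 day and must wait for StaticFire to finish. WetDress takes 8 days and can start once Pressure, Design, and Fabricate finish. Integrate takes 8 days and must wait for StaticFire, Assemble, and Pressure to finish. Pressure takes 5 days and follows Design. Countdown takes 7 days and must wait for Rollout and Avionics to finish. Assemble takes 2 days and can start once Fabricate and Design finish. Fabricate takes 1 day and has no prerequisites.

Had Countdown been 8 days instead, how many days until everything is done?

32

Actual critical path: Design→Avionics→StaticFire→Rollout→Countdown = 5+9+9+1+7 = 31 ⇒ 31 days.
Since Countdown is critical, the +1 change carries straight to that chain (now 32 days).
No other chain overtakes it, so the finish is 32 days.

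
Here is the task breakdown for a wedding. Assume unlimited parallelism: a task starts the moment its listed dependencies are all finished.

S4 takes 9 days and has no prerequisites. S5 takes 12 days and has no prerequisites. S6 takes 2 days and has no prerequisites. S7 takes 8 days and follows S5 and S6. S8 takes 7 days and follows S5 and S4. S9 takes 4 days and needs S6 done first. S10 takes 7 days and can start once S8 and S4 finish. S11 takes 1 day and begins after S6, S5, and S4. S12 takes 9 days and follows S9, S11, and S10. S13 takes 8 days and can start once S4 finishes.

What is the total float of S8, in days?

0

The longest chain is S5→S8→S10→S12 = 12+7+7+9 = 35; overall finish 35 days.
S8 finishes as early as 19 and must finish by 19.
So S8 can slip 19 − 19 = 0 days.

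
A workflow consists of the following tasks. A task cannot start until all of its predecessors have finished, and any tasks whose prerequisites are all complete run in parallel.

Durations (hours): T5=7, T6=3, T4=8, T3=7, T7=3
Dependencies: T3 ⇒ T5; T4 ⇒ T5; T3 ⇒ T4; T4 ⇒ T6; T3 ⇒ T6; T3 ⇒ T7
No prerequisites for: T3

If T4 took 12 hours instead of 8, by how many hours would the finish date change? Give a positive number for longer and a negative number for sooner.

4

The binding path is T3→T4→T5 = 7+8+7 = 22; finish at 22 hours.
T4 lies on that path, so at 12 hours the path becomes 26 hours.
The critical path is still T3→T4→T5; finish is now 26 hours.
Change in finish: 26 − 22 = +4 hours.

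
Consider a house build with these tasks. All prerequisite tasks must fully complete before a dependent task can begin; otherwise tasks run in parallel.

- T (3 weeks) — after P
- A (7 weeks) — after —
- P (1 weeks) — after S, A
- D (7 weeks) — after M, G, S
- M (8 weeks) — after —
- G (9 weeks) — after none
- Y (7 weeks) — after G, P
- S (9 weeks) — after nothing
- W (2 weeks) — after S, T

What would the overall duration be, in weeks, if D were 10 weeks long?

19

Actual critical path: S→P→Y = 9+1+7 = 17 ⇒ 17 weeks.
D is off the critical path — its longest chain is 16 weeks, giving 1 of slack.
Now G→D = 9+10 = 19 is longest, so the finish becomes 19 weeks.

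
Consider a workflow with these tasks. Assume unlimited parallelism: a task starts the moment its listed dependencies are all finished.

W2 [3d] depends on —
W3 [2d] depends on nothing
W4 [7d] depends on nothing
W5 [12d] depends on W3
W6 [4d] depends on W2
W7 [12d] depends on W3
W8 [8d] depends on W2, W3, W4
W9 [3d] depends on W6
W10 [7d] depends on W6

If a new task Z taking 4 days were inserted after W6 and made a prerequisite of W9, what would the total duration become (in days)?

15

Originally the job takes 15 days.
With Z inserted, W9 now waits for max(W6, Z).
New critical path: W4→W8 = 7+8 = 15 ⇒ 15 days.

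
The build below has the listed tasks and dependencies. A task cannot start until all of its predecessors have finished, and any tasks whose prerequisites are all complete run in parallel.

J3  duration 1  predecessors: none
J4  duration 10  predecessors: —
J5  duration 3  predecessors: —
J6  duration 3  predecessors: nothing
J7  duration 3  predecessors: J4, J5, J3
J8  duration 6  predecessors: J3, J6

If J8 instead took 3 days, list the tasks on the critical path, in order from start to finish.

J4, J7

The binding path is J4→J7 = 10+3 = 13; finish at 13 days.
J8 is off the critical path — its longest chain is 9 days, giving 4 of slack.
The critical path is still J4→J7; finish is now 13 days.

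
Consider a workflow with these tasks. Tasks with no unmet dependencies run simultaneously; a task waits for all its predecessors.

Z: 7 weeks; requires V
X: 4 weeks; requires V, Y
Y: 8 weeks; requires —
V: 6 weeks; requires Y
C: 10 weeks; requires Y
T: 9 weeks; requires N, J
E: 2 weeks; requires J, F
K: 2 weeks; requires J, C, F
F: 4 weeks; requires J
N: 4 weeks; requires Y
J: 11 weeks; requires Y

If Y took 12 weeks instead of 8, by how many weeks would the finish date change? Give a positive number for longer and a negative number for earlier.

Actual critical path: Y→J→T = 8+11+9 = 28 ⇒ 28 weeks.
Y is on the critical path; changing it to 12 makes that path 32 weeks.
No other chain overtakes it, so the finish is 32 weeks.
Change in finish: 32 − 28 = +4 weeks.

4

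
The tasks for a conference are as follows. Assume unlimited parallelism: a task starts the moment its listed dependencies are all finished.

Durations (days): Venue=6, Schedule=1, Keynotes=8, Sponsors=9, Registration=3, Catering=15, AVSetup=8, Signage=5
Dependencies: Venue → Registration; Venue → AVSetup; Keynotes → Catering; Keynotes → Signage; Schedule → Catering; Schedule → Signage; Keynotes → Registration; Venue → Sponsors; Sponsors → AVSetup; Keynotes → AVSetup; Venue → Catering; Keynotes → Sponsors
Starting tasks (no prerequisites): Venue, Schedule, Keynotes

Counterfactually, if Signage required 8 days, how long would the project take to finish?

The binding path is Keynotes→Sponsors→AVSetup = 8+9+8 = 25; finish at 25 days.
Signage is off the critical path — its longest chain is 13 days, giving 12 of slack.
No other chain overtakes it, so the finish is 25 days.

25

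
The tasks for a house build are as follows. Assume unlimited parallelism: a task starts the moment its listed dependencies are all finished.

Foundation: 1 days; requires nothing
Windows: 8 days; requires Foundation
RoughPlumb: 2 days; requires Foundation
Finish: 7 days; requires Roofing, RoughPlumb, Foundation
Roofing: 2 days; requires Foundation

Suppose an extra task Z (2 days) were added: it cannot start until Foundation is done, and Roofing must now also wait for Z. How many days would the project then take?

12

Originally the project takes 10 days.
With Z inserted, Roofing now waits for max(Foundation, Z).
New critical path: Foundation→Z→Roofing→Finish = 1+2+2+7 = 12 ⇒ 12 days.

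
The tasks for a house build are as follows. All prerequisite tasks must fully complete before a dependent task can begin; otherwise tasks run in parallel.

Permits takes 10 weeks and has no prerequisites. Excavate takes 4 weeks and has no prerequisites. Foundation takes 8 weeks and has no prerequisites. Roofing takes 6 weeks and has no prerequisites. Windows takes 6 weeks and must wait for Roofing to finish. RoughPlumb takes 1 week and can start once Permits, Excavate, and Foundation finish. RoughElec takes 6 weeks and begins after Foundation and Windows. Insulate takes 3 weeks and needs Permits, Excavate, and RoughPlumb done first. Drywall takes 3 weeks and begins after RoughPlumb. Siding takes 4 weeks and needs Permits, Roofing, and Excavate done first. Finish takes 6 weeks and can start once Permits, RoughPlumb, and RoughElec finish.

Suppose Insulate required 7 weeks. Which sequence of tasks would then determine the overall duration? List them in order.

Roofing, Windows, RoughElec, Finish

Baseline: Roofing→Windows→RoughElec→Finish = 6+6+6+6 = 24 → 24 weeks.
The longest path through Insulate is only 14 weeks, so Insulate has float 10.
The critical path is still Roofing→Windows→RoughElec→Finish; finish is now 24 weeks.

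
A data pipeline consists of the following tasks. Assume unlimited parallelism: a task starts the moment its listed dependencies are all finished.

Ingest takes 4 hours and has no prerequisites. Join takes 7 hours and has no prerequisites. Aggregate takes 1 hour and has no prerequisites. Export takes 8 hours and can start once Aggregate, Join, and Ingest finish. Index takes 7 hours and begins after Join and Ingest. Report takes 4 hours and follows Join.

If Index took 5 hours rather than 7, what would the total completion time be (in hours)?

15

Critical path before the change: Join→Export = 7+8 = 15 giving 15 hours.
The longest path through Index is only 14 hours, so Index has float 1.
No other chain overtakes it, so the finish is 15 hours.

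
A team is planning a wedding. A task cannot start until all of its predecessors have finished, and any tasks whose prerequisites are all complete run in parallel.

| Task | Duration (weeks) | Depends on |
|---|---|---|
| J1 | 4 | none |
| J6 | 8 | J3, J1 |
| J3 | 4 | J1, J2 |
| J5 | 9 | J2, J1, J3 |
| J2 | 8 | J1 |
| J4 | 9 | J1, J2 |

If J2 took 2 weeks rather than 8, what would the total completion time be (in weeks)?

19

Actual critical path: J1→J2→J3→J5 = 4+8+4+9 = 25 ⇒ 25 weeks.
Since J2 is critical, the -6 change carries straight to that chain (now 19 weeks).
The critical path is still J1→J2→J3→J5; finish is now 19 weeks.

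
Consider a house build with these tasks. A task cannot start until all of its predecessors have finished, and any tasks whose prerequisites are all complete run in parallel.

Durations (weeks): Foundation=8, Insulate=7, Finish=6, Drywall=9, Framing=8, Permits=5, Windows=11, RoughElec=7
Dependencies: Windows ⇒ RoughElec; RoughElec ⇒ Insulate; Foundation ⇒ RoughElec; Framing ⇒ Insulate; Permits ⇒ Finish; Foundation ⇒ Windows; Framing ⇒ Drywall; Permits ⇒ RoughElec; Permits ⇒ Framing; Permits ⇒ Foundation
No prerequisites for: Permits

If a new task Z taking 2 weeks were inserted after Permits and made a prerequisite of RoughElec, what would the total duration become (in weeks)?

38

Originally the schedule takes 38 weeks.
With Z inserted, RoughElec now waits for max(Windows, Foundation, Permits, Z).
New critical path: Permits→Foundation→Windows→RoughElec→Insulate = 5+8+11+7+7 = 38 ⇒ 38 weeks.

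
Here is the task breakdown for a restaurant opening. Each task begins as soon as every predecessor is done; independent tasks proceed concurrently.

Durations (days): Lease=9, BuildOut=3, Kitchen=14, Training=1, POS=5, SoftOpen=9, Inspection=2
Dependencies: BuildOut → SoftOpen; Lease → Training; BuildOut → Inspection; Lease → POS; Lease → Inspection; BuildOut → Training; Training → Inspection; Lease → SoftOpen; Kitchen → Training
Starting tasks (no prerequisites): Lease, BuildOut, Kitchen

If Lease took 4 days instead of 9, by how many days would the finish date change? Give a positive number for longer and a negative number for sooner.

As given, the longest chain is Lease→SoftOpen = 9+9 = 18, so the finish is 18 days.
Since Lease is critical, the -5 change carries straight to that chain (now 13 days).
New critical path: Kitchen→Training→Inspection = 14+1+2 = 17 ⇒ 17 days.
Change in finish: 17 − 18 = -1 days.

-1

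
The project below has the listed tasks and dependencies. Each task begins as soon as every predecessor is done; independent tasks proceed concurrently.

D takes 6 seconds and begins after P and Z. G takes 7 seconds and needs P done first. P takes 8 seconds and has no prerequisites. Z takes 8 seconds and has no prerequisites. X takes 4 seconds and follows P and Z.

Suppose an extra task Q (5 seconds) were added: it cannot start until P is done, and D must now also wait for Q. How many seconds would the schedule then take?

Originally the schedule takes 15 seconds.
With Q inserted, D now waits for max(P, Z, Q).
New critical path: P→Q→D = 8+5+6 = 19 ⇒ 19 seconds.

19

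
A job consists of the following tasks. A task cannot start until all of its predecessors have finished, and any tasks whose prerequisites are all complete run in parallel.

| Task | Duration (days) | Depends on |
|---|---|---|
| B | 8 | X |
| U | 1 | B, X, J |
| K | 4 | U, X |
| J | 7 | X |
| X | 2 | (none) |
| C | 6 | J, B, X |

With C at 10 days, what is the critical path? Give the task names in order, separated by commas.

X, B, C

Baseline: X→B→C = 2+8+6 = 16 → 16 days.
C is on the critical path; changing it to 10 makes that path 20 days.
No other chain overtakes it, so the finish is 20 days.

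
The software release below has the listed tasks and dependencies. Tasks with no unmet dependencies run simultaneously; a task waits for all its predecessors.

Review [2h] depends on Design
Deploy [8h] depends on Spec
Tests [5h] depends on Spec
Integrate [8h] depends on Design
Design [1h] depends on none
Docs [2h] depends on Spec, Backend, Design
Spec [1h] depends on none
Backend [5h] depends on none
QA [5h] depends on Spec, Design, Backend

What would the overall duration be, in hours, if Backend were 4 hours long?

9

Actual critical path: Backend→QA = 5+5 = 10 ⇒ 10 hours.
Backend is on the critical path; changing it to 4 makes that path 9 hours.
The binding chain switches to Spec→Deploy = 1+8 = 9; finish 9 hours.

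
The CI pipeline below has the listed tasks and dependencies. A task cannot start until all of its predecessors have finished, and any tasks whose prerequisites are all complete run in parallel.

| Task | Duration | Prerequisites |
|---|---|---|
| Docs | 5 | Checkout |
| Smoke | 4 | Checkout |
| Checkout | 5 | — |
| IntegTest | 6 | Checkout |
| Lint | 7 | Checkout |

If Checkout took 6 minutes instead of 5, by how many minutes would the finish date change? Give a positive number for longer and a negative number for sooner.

1

Baseline: Checkout→Lint = 5+7 = 12 → 12 minutes.
Checkout is on the critical path; changing it to 6 makes that path 13 minutes.
No other chain overtakes it, so the finish is 13 minutes.
Change in finish: 13 − 12 = +1 minutes.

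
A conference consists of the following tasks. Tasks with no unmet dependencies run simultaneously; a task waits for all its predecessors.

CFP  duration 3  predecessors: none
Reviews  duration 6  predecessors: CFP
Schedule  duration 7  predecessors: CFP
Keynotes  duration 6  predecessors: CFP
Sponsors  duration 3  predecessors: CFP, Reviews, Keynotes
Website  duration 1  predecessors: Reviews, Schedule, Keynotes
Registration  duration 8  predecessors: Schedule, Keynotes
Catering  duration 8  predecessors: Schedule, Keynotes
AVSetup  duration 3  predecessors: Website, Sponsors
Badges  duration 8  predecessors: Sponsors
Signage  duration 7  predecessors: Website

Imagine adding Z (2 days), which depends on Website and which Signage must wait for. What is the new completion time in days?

Originally the schedule takes 20 days.
With Z inserted, Signage now waits for max(Website, Z).
New critical path: CFP→Reviews→Sponsors→Badges = 3+6+3+8 = 20 ⇒ 20 days.

20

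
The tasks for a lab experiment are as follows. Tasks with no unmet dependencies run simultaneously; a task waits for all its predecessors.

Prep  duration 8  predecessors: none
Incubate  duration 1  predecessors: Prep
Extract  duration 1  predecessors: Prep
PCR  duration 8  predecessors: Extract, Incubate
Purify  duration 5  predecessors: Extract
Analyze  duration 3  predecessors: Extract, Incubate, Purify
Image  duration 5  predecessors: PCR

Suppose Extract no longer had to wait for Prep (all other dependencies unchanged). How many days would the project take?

Original critical path: Prep→Incubate→PCR→Image = 8+1+8+5 = 22 ⇒ 22 days.
Without Prep→Extract, Extract's earliest start moves from 8 to 0.
New critical path: Prep→Incubate→PCR→Image = 8+1+8+5 = 22 ⇒ 22 days.

22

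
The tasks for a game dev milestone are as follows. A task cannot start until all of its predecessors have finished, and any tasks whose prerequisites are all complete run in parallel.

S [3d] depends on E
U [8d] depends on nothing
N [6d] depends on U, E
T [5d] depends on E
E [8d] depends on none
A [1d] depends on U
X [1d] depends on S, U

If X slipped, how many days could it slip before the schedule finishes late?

E→N = 8+6 = 14 sets the makespan at 14 days.
The longest chain containing X totals 12 days.
Slack of X = 13 − 11 = 2 days.

2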